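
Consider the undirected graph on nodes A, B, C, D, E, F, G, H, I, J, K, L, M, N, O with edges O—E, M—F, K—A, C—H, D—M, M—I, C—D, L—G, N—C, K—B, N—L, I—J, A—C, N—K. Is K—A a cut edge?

No

After removing K—A, the path K-N-C-A still connects them, so the edge is not a bridge.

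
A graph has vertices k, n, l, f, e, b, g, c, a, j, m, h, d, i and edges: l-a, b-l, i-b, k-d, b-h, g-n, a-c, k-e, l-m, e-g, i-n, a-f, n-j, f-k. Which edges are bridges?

The edges on the cycle i-b-l-a-f-k-e-g-n-i are not bridges since each lies on that cycle.
But removing d-k disconnects d from k; removing l-m disconnects l from m; removing c-a disconnects c from a; removing b-h disconnects b from h — these are bridges.
In total 5 edges are bridges.

a-c, b-h, d-k, j-n, l-m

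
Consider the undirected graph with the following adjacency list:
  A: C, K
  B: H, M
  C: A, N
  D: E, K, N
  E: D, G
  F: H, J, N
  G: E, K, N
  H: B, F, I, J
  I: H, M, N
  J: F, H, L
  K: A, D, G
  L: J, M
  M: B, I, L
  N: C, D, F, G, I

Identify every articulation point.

N

Removing N increases the component count from 1 to 2, so N is a cut vertex.
By contrast removing D leaves 1 component; it is not a cut vertex. No other vertex is a cut vertex either.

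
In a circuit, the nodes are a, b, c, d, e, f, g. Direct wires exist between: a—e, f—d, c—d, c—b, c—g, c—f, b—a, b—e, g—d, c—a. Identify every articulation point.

Removing c increases the component count from 1 to 2, so c is a cut vertex.
By contrast removing f leaves 1 component; it is not a cut vertex. No other vertex is a cut vertex either.

c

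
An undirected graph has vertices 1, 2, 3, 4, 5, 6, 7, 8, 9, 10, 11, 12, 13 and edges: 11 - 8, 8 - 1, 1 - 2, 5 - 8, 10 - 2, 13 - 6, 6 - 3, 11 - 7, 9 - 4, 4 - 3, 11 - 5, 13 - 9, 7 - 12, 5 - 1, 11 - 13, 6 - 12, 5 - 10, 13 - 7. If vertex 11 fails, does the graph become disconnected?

Yes

Deleting 11 raises the number of components from 1 to 2, so 11 is a cut vertex.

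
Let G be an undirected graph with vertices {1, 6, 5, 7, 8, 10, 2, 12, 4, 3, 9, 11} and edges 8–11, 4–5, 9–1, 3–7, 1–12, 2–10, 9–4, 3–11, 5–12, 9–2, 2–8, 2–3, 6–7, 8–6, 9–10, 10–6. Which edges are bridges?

none

The edges on the cycle 9-4-5-12-1-9 are not bridges since each lies on that cycle.
Every edge lies on some cycle, so there are no bridges.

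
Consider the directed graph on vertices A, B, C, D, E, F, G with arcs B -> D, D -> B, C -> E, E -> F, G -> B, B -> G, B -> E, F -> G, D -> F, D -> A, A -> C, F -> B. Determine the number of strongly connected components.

1

{A, B, C, D, E, F, G} are all mutually reachable — one SCC of size 7.
That gives 1 strongly connected component.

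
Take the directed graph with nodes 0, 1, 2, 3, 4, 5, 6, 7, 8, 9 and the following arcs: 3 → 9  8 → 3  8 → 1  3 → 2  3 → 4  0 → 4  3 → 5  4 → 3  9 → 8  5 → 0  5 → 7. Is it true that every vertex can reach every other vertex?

There is no directed path from 4 to 6, so the graph is not strongly connected.

No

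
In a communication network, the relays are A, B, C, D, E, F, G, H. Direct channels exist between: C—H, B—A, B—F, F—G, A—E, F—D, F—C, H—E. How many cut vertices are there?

Removing F increases the component count from 1 to 3, so F is a cut vertex.
By contrast removing A leaves 1 component; it is not a cut vertex. No other vertex is a cut vertex either.

1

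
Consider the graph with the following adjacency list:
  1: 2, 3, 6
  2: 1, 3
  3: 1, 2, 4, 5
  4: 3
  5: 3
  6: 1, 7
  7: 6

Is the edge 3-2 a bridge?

No

After removing 3-2, the path 3-1-2 still connects them, so the edge is not a bridge.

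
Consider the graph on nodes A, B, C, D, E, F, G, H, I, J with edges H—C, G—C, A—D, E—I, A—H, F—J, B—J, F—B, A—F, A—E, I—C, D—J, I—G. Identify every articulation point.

Removing A increases the component count from 1 to 2, so A is a cut vertex.
By contrast removing B leaves 1 component; it is not a cut vertex. No other vertex is a cut vertex either.

A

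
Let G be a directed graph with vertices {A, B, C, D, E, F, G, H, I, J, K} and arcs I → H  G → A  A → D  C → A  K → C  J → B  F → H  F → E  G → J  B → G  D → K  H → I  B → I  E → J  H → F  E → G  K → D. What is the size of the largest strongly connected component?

7

{B, E, F, G, H, I, J} are all mutually reachable — one SCC of size 7.
{A, C, D, K} are all mutually reachable — one SCC of size 4.
The largest has 7 vertices.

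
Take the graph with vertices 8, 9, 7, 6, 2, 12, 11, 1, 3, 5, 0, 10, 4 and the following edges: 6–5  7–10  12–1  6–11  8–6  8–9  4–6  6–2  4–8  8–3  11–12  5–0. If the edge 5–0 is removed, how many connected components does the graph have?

Before removal there are 2 components.
5–0 is a bridge — removing it separates 5's side from 0's side.
After removal: 3 components.

3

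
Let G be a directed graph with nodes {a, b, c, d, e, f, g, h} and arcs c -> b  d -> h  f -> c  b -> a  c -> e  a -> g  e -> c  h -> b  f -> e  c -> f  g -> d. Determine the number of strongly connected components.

2

{a, b, d, g, h} are all mutually reachable — one SCC of size 5.
{c, e, f} are all mutually reachable — one SCC of size 3.
That gives 2 strongly connected components.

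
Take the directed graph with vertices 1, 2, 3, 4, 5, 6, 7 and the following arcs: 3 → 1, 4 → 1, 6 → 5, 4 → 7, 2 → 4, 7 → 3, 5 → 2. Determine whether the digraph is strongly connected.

There is no directed path from 5 to 6, so the graph is not strongly connected.

No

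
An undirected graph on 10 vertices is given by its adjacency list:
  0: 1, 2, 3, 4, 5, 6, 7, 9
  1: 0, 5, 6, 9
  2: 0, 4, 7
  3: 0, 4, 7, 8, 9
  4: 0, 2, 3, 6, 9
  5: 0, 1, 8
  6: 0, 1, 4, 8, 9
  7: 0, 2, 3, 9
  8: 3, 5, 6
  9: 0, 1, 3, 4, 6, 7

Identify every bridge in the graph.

none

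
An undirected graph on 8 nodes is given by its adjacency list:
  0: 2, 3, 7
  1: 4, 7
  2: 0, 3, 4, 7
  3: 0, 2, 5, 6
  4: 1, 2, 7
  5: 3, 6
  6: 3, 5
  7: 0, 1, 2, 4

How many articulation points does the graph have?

1

Removing 3 increases the component count from 1 to 2, so 3 is a cut vertex.
By contrast removing 1 leaves 1 component; it is not a cut vertex. No other vertex is a cut vertex either.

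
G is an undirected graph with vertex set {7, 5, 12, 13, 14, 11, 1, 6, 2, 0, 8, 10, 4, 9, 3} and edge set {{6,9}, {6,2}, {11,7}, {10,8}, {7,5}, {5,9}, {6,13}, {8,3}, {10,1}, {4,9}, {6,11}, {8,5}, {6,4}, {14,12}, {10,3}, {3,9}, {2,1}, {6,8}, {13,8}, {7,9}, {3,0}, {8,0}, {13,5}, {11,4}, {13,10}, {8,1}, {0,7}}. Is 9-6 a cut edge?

After removing 9-6, the path 9-4-6 still connects them, so the edge is not a bridge.

No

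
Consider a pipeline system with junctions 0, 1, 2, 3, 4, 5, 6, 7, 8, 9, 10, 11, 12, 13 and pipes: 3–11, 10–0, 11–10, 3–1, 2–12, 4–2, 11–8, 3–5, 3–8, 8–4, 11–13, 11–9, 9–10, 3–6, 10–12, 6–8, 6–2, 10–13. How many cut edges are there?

The edges on the cycle 3-11-9-10-12-2-4-8-6-3 are not bridges since each lies on that cycle.
But removing 1–3 disconnects 1 from 3; removing 0–10 disconnects 0 from 10; removing 5–3 disconnects 5 from 3 — these are bridges.
That makes 3 bridges.

3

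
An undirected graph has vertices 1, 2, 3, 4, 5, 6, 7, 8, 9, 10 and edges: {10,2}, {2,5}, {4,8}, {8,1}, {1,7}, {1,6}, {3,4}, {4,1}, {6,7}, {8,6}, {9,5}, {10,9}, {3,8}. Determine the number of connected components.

2

Starting from 2 we can reach 2, 5, 9, 10. That is one component of size 4.
Starting from 1 we can reach 1, 3, 4, 6, 7, 8. That is one component of size 6.
Total: 2 components.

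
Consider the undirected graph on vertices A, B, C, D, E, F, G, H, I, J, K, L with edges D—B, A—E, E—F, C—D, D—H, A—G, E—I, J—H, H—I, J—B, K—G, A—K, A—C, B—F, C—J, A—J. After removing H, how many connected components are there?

2

With H gone, the remaining components are: {L}; {A, B, C, D, E, F, G, I, J, K}.
That is 2 components.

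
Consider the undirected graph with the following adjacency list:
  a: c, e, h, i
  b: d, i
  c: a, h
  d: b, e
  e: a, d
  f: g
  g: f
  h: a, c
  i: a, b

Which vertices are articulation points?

Removing a increases the component count from 2 to 3, so a is a cut vertex.
By contrast removing g leaves 2 components; it is not a cut vertex. No other vertex is a cut vertex either.

a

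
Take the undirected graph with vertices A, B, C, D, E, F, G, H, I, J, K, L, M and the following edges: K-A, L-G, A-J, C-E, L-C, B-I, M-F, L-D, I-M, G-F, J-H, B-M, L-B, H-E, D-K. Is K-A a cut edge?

No

After removing K-A, the path K-D-L-C-E-H-J-A still connects them, so the edge is not a bridge.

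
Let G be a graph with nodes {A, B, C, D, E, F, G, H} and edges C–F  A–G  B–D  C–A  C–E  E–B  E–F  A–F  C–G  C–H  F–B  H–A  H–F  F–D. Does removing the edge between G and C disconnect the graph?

After removing G–C, the path G-A-C still connects them, so the edge is not a bridge.

No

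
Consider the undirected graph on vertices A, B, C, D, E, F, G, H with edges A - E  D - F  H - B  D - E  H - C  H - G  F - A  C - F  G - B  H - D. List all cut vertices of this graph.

H

Removing H increases the component count from 1 to 2, so H is a cut vertex.
By contrast removing F leaves 1 component; it is not a cut vertex. No other vertex is a cut vertex either.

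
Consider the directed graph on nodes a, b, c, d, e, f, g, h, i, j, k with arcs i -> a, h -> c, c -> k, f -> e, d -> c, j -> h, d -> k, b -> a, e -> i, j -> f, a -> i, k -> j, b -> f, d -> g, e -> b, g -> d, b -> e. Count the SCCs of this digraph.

4

{c, h, j, k} are all mutually reachable — one SCC of size 4.
{b, e, f} are all mutually reachable — one SCC of size 3.
{d, g} are all mutually reachable — one SCC of size 2.
{a, i} are all mutually reachable — one SCC of size 2.
That gives 4 strongly connected components.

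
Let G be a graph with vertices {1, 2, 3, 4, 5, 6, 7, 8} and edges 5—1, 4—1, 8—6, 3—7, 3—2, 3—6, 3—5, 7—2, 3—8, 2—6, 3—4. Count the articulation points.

1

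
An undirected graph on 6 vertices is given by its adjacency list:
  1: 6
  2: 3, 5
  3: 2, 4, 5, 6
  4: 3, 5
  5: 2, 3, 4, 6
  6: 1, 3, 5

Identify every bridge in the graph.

1-6

The edges on the cycle 5-6-3-5 are not bridges since each lies on that cycle.
But removing 6-1 disconnects 6 from 1 — this is a bridge.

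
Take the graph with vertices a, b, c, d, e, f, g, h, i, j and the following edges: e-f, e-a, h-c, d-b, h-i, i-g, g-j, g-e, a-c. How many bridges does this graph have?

The edges on the cycle h-i-g-e-a-c-h are not bridges since each lies on that cycle.
But removing d-b disconnects d from b; removing e-f disconnects e from f; removing g-j disconnects g from j — these are bridges.
That makes 3 bridges.

3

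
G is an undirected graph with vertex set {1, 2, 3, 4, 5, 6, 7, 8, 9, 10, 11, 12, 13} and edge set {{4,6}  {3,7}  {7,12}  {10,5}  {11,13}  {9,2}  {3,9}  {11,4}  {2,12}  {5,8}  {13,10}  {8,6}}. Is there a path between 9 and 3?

From 9 we can reach 2, 3, 7, 9, 12, which includes 3.

Yes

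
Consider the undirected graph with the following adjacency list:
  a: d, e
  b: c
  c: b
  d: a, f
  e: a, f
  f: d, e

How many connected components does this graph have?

2

Starting from b we can reach b, c. That is one component of size 2.
Starting from a we can reach a, d, e, f. That is one component of size 4.
Total: 2 components.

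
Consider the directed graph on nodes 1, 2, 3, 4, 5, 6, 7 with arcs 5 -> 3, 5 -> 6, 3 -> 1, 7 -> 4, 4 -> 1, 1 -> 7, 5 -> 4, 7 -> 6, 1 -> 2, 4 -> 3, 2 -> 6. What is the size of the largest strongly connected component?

4

{1, 3, 4, 7} are all mutually reachable — one SCC of size 4.
{6} is an SCC by itself.
{5} is an SCC by itself.
{2} is an SCC by itself.
The largest has 4 vertices.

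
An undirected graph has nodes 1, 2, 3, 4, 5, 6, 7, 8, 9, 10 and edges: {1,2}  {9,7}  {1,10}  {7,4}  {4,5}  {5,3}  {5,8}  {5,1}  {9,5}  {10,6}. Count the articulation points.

Removing 1 increases the component count from 1 to 3, so 1 is a cut vertex.
Removing 5 increases the component count from 1 to 4, so 5 is a cut vertex.
Removing 10 increases the component count from 1 to 2, so 10 is a cut vertex.
By contrast removing 4 leaves 1 component; it is not a cut vertex. No other vertex is a cut vertex either.

3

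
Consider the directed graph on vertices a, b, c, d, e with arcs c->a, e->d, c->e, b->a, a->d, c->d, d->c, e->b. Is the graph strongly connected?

Yes

From e we can reach every vertex (a, b, c, d, e), and every vertex can reach e (a, b, c, d, e). So the whole graph is one strongly connected component.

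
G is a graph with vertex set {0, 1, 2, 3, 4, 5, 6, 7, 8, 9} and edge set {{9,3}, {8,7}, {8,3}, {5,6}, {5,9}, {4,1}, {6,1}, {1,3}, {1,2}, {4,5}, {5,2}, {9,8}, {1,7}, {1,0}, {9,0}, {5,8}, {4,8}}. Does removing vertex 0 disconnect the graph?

Deleting 0 leaves 1 component (was 1) (its neighbors 1, 9 remain connected to each other), so 0 is not a cut vertex.

No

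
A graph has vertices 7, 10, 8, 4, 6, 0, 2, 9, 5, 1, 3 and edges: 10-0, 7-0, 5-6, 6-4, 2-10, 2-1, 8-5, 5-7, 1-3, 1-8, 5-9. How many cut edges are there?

4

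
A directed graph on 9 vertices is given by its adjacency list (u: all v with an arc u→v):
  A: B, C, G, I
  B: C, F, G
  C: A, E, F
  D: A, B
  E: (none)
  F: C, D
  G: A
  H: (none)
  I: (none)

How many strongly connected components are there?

4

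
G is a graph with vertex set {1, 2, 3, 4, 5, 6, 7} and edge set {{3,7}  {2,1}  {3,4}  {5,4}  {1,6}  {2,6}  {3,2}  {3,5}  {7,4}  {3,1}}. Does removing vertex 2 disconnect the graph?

No

Deleting 2 leaves 1 component (was 1) (its neighbors 1, 3, 6 remain connected to each other), so 2 is not a cut vertex.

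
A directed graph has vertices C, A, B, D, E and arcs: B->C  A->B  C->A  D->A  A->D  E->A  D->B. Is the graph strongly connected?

No

There is no directed path from A to E, so the graph is not strongly connected.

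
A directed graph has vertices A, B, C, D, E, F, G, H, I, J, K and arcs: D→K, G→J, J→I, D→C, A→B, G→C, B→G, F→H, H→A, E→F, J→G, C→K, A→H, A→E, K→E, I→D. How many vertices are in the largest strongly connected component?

11

{A, B, C, D, E, F, G, H, I, J, K} are all mutually reachable — one SCC of size 11.
The largest has 11 vertices.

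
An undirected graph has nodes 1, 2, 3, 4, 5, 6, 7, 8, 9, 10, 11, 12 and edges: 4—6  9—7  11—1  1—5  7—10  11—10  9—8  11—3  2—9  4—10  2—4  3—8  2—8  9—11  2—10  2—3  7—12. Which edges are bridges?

1-11, 1-5, 12-7, 4-6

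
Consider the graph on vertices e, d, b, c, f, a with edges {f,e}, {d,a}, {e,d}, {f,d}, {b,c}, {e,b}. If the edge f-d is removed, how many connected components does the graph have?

f and d are still connected via f-e-d, so the component count stays at 1.

1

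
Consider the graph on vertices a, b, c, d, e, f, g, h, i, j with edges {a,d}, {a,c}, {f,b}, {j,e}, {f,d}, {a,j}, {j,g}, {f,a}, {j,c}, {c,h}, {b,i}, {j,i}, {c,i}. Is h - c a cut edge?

Yes

Removing h - c leaves no path between h and c: the component count goes from 1 to 2. So it is a bridge.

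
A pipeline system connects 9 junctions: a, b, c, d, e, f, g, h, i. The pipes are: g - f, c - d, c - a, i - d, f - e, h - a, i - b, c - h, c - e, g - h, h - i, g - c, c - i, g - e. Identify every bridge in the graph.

The edges on the cycle c-h-i-d-c are not bridges since each lies on that cycle.
But removing b - i disconnects b from i — this is a bridge.

b-i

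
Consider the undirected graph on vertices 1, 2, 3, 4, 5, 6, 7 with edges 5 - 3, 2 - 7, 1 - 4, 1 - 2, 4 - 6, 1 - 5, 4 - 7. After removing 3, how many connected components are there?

1

With 3 gone, the remaining components are: {1, 2, 4, 5, 6, 7}.
That is 1 component.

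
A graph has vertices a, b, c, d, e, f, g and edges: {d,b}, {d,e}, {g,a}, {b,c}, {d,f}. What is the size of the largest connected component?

5

Starting from a we can reach a, g. That is one component of size 2.
Starting from b we can reach b, c, d, e, f. That is one component of size 5.
The largest has 5 vertices.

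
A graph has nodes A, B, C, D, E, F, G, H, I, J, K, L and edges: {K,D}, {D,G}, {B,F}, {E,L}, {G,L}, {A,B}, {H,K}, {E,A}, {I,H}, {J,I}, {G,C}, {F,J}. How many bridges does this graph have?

1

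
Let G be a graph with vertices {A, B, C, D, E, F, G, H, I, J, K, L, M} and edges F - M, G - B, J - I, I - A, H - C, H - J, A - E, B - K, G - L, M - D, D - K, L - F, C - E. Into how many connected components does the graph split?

2

Starting from A we can reach A, C, E, H, I, J. That is one component of size 6.
Starting from B we can reach B, D, F, G, K, L, M. That is one component of size 7.
Total: 2 components.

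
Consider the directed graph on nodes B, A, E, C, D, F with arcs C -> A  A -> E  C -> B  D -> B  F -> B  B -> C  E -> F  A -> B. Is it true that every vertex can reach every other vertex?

There is no directed path from F to D, so the graph is not strongly connected.

No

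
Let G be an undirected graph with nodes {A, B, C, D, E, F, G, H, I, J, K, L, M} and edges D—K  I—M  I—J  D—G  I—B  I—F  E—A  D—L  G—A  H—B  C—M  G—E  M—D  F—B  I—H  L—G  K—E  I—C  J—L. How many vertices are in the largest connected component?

Starting from A we can reach A, B, C, D, E, F, G, H, I, J, K, L, M. That is one component of size 13.
The largest has 13 vertices.

13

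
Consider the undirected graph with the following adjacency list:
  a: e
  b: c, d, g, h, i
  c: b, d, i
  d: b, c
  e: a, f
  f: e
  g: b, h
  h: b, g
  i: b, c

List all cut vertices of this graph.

Removing b increases the component count from 2 to 3, so b is a cut vertex.
Removing e increases the component count from 2 to 3, so e is a cut vertex.
By contrast removing c leaves 2 components; it is not a cut vertex. No other vertex is a cut vertex either.

b, e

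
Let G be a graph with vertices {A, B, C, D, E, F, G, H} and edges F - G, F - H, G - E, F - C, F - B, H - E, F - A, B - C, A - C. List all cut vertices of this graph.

Removing F increases the component count from 2 to 3, so F is a cut vertex.
By contrast removing H leaves 2 components; it is not a cut vertex. No other vertex is a cut vertex either.

F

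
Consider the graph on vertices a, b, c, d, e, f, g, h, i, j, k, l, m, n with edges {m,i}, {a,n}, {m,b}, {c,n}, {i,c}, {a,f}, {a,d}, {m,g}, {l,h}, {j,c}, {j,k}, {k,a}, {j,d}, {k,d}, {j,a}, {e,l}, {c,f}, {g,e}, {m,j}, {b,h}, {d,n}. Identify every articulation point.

m

Removing m increases the component count from 1 to 2, so m is a cut vertex.
By contrast removing j leaves 1 component; it is not a cut vertex. No other vertex is a cut vertex either.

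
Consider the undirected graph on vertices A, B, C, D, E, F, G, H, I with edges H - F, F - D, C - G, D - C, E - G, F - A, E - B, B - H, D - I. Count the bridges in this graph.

The edges on the cycle E-B-H-F-D-C-G-E are not bridges since each lies on that cycle.
But removing I - D disconnects I from D; removing F - A disconnects F from A — these are bridges.
That makes 2 bridges.

2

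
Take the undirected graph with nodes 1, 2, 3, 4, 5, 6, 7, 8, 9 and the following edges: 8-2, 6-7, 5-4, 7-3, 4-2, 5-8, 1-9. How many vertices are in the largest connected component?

Starting from 1 we can reach 1, 9. That is one component of size 2.
Starting from 3 we can reach 3, 6, 7. That is one component of size 3.
Starting from 2 we can reach 2, 4, 5, 8. That is one component of size 4.
The largest has 4 vertices.

4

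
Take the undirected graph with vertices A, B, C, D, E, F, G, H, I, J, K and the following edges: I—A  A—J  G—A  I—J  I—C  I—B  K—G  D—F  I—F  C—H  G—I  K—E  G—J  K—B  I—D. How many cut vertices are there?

3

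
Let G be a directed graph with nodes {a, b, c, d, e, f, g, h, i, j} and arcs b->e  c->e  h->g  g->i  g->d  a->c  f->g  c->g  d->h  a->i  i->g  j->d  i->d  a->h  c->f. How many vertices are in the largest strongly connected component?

4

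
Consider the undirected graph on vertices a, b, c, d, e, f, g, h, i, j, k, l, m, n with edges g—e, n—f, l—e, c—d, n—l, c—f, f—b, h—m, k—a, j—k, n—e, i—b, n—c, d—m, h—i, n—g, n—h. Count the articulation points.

2

Removing k increases the component count from 2 to 3, so k is a cut vertex.
Removing n increases the component count from 2 to 3, so n is a cut vertex.
By contrast removing l leaves 2 components; it is not a cut vertex. No other vertex is a cut vertex either.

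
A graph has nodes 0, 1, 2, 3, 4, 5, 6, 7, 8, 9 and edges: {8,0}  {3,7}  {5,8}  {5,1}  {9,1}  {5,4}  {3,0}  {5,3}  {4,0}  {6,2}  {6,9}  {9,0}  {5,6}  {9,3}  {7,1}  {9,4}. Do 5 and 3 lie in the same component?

Yes

From 5 we can reach 0, 1, 2, 3, 4, 5, 6, 7, 8, 9, which includes 3.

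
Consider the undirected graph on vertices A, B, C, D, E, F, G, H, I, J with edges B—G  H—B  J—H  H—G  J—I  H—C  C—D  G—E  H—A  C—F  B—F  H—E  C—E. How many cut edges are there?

The edges on the cycle H-B-F-C-H are not bridges since each lies on that cycle.
But removing I—J disconnects I from J; removing H—A disconnects H from A; removing H—J disconnects H from J; removing D—C disconnects D from C — these are bridges.
That makes 4 bridges.

4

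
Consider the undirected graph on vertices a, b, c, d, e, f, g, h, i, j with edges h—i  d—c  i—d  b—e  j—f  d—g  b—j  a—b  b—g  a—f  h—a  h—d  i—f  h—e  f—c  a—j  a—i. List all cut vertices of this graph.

Removing d, for instance, still leaves 1 component. No single vertex removal increases the component count — the graph has no articulation points.

none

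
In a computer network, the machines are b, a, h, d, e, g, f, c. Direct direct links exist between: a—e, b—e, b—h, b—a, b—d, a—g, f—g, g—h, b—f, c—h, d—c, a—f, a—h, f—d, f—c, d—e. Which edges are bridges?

none

The edges on the cycle a-g-h-a are not bridges since each lies on that cycle.
Every edge lies on some cycle, so there are no bridges.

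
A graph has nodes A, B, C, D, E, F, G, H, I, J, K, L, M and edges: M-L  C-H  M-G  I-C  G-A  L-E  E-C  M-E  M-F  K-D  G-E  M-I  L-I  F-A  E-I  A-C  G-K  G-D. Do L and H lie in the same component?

Yes

From L we can reach A, C, D, E, F, G, H, I, K, L, M, which includes H.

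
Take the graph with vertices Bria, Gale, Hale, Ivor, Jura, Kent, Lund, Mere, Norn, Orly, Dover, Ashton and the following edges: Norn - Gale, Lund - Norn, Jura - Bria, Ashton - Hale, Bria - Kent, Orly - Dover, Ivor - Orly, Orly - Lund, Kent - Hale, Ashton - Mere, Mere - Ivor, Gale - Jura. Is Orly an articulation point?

Yes

Deleting Orly raises the number of components from 1 to 2, so Orly is a cut vertex.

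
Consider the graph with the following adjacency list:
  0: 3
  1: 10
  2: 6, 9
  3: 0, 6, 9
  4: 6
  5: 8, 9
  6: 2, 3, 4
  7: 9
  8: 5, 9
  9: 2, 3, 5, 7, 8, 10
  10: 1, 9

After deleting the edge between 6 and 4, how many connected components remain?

2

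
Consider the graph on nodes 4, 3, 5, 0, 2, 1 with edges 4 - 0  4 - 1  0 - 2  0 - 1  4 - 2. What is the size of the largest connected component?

4

3 is isolated — a component by itself.
5 is isolated — a component by itself.
Starting from 0 we can reach 0, 1, 2, 4. That is one component of size 4.
The largest has 4 vertices.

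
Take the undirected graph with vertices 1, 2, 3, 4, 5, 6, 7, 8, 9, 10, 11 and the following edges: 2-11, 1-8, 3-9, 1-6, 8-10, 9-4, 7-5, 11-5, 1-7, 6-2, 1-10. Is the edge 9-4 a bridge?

Yes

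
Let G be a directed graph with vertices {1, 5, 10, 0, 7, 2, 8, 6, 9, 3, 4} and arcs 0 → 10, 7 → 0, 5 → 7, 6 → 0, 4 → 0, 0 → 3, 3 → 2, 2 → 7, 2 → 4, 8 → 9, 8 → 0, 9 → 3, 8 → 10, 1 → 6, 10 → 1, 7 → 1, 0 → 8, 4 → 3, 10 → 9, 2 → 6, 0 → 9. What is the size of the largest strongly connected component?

10

{0, 1, 2, 3, 4, 6, 7, 8, 9, 10} are all mutually reachable — one SCC of size 10.
{5} is an SCC by itself.
The largest has 10 vertices.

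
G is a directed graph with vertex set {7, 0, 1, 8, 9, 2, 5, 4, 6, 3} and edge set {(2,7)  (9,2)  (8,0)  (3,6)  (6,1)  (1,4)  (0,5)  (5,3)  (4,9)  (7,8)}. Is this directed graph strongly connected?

Yes

From 1 we can reach every vertex (0, 1, 2, 3, 4, 5, 6, 7, 8, 9), and every vertex can reach 1 (0, 1, 2, 3, 4, 5, 6, 7, 8, 9). So the whole graph is one strongly connected component.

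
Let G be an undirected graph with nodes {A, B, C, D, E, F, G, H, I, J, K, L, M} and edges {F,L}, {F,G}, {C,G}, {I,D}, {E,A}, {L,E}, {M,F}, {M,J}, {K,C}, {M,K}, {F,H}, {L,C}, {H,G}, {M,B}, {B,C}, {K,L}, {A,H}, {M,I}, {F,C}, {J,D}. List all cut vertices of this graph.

M

Removing M increases the component count from 1 to 2, so M is a cut vertex.
By contrast removing B leaves 1 component; it is not a cut vertex. No other vertex is a cut vertex either.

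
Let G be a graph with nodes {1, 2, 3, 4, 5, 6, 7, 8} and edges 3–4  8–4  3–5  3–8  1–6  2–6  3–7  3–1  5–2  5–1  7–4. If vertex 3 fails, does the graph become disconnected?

Yes

Deleting 3 raises the number of components from 1 to 2, so 3 is a cut vertex.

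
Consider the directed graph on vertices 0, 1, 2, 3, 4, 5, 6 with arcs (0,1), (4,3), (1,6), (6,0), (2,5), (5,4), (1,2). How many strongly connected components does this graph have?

5

{0, 1, 6} are all mutually reachable — one SCC of size 3.
{3} is an SCC by itself.
{2} is an SCC by itself.
{5} is an SCC by itself.
{4} is an SCC by itself.
That gives 5 strongly connected components.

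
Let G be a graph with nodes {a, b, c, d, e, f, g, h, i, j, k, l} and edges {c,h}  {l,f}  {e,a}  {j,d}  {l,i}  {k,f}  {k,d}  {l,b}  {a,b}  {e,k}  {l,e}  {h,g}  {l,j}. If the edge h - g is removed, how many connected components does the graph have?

3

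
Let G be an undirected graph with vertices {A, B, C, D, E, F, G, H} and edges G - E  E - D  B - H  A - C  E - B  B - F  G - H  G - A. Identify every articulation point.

A, B, E, G

Removing A increases the component count from 1 to 2, so A is a cut vertex.
Removing B increases the component count from 1 to 2, so B is a cut vertex.
Removing E increases the component count from 1 to 2, so E is a cut vertex.
Likewise G is a cut vertex.
By contrast removing C leaves 1 component; it is not a cut vertex. No other vertex is a cut vertex either.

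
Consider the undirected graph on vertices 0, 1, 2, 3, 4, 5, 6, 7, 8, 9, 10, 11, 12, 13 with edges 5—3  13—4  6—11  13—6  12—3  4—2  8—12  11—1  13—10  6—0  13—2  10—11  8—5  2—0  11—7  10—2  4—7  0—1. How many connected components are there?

3

9 is isolated — a component by itself.
Starting from 3 we can reach 3, 5, 8, 12. That is one component of size 4.
Starting from 0 we can reach 0, 1, 2, 4, 6, 7, 10, 11, 13. That is one component of size 9.
Total: 3 components.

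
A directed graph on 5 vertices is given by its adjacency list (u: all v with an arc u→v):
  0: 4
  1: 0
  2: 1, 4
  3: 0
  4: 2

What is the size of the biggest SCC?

4

{0, 1, 2, 4} are all mutually reachable — one SCC of size 4.
{3} is an SCC by itself.
The largest has 4 vertices.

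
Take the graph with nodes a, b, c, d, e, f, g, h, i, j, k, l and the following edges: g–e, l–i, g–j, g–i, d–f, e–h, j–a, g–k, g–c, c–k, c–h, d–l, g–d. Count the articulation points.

3

Removing d increases the component count from 2 to 3, so d is a cut vertex.
Removing g increases the component count from 2 to 4, so g is a cut vertex.
Removing j increases the component count from 2 to 3, so j is a cut vertex.
By contrast removing e leaves 2 components; it is not a cut vertex. No other vertex is a cut vertex either.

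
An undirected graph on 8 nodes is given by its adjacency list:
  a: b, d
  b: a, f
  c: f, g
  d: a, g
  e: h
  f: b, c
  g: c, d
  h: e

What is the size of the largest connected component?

Starting from e we can reach e, h. That is one component of size 2.
Starting from a we can reach a, b, c, d, f, g. That is one component of size 6.
The largest has 6 vertices.

6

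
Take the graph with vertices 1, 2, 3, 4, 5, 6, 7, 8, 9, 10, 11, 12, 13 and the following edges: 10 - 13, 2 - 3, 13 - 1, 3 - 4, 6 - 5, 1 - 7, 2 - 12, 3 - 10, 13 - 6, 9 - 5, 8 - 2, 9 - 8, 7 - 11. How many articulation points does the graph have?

5

Removing 1 increases the component count from 1 to 2, so 1 is a cut vertex.
Removing 2 increases the component count from 1 to 2, so 2 is a cut vertex.
Removing 3 increases the component count from 1 to 2, so 3 is a cut vertex.
Likewise 7, 13 are cut vertices.
By contrast removing 5 leaves 1 component; it is not a cut vertex. No other vertex is a cut vertex either.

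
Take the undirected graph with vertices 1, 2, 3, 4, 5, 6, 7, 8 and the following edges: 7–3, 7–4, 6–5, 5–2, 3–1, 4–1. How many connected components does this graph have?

3

8 is isolated — a component by itself.
Starting from 2 we can reach 2, 5, 6. That is one component of size 3.
Starting from 1 we can reach 1, 3, 4, 7. That is one component of size 4.
Total: 3 components.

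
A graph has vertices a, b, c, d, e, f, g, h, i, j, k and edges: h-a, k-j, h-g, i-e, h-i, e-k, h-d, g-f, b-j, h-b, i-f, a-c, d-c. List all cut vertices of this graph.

Removing h increases the component count from 1 to 2, so h is a cut vertex.
By contrast removing c leaves 1 component; it is not a cut vertex. No other vertex is a cut vertex either.

h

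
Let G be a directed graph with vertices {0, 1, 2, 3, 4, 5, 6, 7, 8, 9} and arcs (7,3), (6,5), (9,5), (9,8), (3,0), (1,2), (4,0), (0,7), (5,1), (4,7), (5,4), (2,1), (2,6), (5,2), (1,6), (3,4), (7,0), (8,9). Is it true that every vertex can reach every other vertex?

There is no directed path from 6 to 9, so the graph is not strongly connected.

No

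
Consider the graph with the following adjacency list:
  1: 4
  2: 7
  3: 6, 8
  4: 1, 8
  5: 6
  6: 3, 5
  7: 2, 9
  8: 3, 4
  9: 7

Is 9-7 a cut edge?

Yes

Removing 9-7 leaves no path between 9 and 7: the component count goes from 2 to 3. So it is a bridge.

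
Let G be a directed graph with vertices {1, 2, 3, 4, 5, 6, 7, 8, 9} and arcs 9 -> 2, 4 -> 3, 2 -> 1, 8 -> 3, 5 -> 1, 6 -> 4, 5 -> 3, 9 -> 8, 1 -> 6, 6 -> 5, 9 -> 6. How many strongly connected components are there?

7

{1, 5, 6} are all mutually reachable — one SCC of size 3.
{8} is an SCC by itself.
{4} is an SCC by itself.
{2} is an SCC by itself.
{3} is an SCC by itself.
(and 2 more singleton SCCs)
That gives 7 strongly connected components.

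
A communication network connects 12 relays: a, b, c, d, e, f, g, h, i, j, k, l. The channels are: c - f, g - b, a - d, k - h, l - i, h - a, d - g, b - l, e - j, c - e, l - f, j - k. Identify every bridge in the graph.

The edges on the cycle c-e-j-k-h-a-d-g-b-l-f-c are not bridges since each lies on that cycle.
But removing l - i disconnects l from i — this is a bridge.

i-l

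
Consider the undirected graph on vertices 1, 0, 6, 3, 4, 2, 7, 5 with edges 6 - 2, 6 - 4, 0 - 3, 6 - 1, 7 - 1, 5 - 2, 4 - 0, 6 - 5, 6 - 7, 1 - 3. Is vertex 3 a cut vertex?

Deleting 3 leaves 1 component (was 1) (its neighbors 0, 1 remain connected to each other), so 3 is not a cut vertex.

No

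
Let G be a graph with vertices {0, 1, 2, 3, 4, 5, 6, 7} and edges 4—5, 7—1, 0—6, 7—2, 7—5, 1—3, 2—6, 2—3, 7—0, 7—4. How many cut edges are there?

0

The edges on the cycle 7-4-5-7 are not bridges since each lies on that cycle.
Every edge lies on some cycle, so there are no bridges.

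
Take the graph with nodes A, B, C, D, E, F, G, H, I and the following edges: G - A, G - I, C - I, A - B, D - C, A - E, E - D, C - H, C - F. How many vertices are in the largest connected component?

9

Starting from A we can reach A, B, C, D, E, F, G, H, I. That is one component of size 9.
The largest has 9 vertices.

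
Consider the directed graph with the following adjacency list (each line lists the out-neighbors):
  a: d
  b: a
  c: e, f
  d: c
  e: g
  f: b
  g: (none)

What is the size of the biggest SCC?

5

{a, b, c, d, f} are all mutually reachable — one SCC of size 5.
{g} is an SCC by itself.
{e} is an SCC by itself.
The largest has 5 vertices.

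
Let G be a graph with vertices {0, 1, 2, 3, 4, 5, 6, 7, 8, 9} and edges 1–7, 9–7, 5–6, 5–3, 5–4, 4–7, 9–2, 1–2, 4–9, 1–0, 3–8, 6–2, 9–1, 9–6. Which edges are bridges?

0-1, 3-5, 3-8

The edges on the cycle 4-9-1-7-4 are not bridges since each lies on that cycle.
But removing 3–5 disconnects 3 from 5; removing 0–1 disconnects 0 from 1; removing 3–8 disconnects 3 from 8 — these are bridges.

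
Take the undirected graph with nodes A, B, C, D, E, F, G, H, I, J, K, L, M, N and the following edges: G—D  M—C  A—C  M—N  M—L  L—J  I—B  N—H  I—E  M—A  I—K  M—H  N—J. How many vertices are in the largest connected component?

F is isolated — a component by itself.
Starting from D we can reach D, G. That is one component of size 2.
Starting from B we can reach B, E, I, K. That is one component of size 4.
Starting from A we can reach A, C, H, J, L, M, N. That is one component of size 7.
The largest has 7 vertices.

7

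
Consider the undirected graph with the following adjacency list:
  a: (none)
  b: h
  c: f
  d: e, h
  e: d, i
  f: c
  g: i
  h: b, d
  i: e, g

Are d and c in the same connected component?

No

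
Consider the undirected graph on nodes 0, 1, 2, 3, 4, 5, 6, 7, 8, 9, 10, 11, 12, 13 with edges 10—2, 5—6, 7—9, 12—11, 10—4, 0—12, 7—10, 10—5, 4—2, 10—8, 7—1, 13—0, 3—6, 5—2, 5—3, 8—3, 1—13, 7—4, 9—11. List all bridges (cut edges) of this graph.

The edges on the cycle 7-1-13-0-12-11-9-7 are not bridges since each lies on that cycle.
Every edge lies on some cycle, so there are no bridges.

none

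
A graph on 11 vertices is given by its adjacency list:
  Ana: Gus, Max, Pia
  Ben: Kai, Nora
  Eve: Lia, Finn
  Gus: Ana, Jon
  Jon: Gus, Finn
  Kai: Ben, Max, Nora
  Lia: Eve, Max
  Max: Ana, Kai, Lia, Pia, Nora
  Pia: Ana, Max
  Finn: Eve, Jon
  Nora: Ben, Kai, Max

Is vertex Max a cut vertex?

Deleting Max raises the number of components from 1 to 2, so Max is a cut vertex.

Yes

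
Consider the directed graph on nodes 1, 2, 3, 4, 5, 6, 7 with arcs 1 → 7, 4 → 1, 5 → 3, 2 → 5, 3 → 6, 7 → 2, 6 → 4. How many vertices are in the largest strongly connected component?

{1, 2, 3, 4, 5, 6, 7} are all mutually reachable — one SCC of size 7.
The largest has 7 vertices.

7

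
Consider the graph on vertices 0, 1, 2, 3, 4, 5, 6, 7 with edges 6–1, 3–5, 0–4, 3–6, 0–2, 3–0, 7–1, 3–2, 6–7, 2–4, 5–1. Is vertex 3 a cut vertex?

Yes

Deleting 3 raises the number of components from 1 to 2, so 3 is a cut vertex.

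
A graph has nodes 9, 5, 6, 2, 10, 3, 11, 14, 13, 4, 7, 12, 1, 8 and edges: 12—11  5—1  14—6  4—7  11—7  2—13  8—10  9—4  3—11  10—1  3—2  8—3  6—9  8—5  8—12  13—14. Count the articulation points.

1

Removing 8 increases the component count from 1 to 2, so 8 is a cut vertex.
By contrast removing 4 leaves 1 component; it is not a cut vertex. No other vertex is a cut vertex either.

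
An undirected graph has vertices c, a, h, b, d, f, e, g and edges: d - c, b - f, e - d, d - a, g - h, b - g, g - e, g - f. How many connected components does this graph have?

1

Starting from a we can reach a, b, c, d, e, f, g, h. That is one component of size 8.
Total: 1 component.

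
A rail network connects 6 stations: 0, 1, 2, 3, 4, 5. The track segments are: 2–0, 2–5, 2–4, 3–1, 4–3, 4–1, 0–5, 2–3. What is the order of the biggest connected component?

6

Starting from 0 we can reach 0, 1, 2, 3, 4, 5. That is one component of size 6.
The largest has 6 vertices.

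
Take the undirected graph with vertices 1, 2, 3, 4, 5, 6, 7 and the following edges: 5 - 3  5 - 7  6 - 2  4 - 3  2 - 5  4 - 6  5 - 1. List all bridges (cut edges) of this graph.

The edges on the cycle 4-6-2-5-3-4 are not bridges since each lies on that cycle.
But removing 5 - 7 disconnects 5 from 7; removing 5 - 1 disconnects 5 from 1 — these are bridges.

1-5, 5-7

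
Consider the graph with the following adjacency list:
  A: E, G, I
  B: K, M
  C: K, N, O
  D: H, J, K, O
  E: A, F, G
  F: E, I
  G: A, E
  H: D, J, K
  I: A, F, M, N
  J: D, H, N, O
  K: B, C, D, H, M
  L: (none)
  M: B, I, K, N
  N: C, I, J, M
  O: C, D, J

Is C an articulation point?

No

Deleting C leaves 2 components (was 2), so C is not a cut vertex.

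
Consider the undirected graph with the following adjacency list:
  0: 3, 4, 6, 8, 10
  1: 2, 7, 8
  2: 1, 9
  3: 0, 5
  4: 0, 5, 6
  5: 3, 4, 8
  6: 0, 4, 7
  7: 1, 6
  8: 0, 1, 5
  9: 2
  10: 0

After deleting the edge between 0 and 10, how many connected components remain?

Before removal there is 1 component.
0-10 is a bridge — removing it separates 0's side from 10's side.
After removal: 2 components.

2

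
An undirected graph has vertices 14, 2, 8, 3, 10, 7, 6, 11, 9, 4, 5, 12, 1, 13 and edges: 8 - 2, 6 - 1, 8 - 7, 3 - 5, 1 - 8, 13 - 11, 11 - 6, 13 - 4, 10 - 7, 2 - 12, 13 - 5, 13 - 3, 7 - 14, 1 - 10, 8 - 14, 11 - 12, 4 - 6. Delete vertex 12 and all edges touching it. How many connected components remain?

2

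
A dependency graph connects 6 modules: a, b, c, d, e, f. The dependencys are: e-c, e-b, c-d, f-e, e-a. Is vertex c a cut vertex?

Yes

Deleting c raises the number of components from 1 to 2, so c is a cut vertex.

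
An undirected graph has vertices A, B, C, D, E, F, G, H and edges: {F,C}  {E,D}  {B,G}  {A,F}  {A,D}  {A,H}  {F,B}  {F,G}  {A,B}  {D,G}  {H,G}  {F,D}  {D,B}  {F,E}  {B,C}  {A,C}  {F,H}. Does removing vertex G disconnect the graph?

No

Deleting G leaves 1 component (was 1) (its neighbors B, D, F, H remain connected to each other), so G is not a cut vertex.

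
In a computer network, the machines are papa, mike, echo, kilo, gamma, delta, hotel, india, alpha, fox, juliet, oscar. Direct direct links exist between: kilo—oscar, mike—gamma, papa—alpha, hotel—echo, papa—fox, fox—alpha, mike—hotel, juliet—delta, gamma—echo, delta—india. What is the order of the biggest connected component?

4

Starting from kilo we can reach kilo, oscar. That is one component of size 2.
Starting from delta we can reach delta, india, juliet. That is one component of size 3.
Starting from fox we can reach fox, papa, alpha. That is one component of size 3.
Starting from echo we can reach echo, mike, gamma, hotel. That is one component of size 4.
The largest has 4 vertices.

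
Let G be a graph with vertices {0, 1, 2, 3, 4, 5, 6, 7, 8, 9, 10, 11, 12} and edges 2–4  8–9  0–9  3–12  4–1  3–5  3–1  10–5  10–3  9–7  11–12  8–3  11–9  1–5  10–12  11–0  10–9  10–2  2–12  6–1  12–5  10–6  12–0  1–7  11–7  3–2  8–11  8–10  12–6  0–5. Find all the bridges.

The edges on the cycle 8-11-0-5-3-10-8 are not bridges since each lies on that cycle.
Every edge lies on some cycle, so there are no bridges.

none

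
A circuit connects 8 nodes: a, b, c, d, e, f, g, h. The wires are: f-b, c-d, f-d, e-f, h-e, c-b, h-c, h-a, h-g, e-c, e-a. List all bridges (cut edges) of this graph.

g-h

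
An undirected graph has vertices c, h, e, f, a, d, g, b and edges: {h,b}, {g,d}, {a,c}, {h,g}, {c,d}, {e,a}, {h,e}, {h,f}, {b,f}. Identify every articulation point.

h

Removing h increases the component count from 1 to 2, so h is a cut vertex.
By contrast removing a leaves 1 component; it is not a cut vertex. No other vertex is a cut vertex either.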